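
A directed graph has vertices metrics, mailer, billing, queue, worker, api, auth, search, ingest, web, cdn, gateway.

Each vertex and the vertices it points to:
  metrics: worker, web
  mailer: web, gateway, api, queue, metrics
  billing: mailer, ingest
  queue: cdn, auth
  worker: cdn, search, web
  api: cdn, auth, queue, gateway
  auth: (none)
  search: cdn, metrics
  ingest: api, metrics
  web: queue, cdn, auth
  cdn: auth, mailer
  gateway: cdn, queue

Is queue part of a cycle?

queue is on a cycle iff queue can reach itself via ≥1 edge.
queue → cdn → mailer → queue — yes.

Yes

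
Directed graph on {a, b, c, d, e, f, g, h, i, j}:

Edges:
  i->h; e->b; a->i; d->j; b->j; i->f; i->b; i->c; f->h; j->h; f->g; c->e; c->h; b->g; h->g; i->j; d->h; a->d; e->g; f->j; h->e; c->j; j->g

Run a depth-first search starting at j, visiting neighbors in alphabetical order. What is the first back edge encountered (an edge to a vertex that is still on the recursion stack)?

b→j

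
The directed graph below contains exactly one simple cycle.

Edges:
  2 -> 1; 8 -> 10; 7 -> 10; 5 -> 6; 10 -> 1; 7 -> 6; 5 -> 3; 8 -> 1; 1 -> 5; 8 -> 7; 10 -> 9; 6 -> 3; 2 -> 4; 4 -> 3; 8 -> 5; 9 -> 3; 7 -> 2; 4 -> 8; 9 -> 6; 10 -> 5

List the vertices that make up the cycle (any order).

DFS with gray/black marking from 8:
8 gray
  10 gray
    5 gray
      6 gray
        3 gray
        3 black
      6 black
      5→3: 3 black — skip
    5 black
    1 gray
      1→5: 5 black — skip
    1 black
    9 gray
      9→3: 3 black — skip
      9→6: 6 black — skip
    9 black
  10 black
  7 gray
    7→6: 6 black — skip
    2 gray
      4 gray
        4→3: 3 black — skip
        4→8: 8 is gray → back edge
Back edge closes the cycle 8 → 7 → 2 → 4 → 8; its vertices are {2, 4, 7, 8}.

2, 4, 7, 8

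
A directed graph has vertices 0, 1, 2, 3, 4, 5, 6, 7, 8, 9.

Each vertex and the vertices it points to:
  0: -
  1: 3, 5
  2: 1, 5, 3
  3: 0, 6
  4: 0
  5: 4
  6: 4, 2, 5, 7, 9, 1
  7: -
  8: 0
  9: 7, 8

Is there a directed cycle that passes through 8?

No

8 lies on a cycle iff there is a path from 8 back to itself.
Exploring from 8, it never reaches itself; equivalently, its strongly connected component is a singleton.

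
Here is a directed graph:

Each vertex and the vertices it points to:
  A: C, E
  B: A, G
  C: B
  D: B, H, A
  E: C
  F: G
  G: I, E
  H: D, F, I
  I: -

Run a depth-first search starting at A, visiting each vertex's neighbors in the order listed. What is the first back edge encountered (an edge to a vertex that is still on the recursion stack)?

DFS from A (visiting each vertex's neighbors in the order listed); mark gray on enter, black on exit:
A gray
  C gray
    B gray
      B→A: A is gray → back edge
First back edge: B → A.

B→A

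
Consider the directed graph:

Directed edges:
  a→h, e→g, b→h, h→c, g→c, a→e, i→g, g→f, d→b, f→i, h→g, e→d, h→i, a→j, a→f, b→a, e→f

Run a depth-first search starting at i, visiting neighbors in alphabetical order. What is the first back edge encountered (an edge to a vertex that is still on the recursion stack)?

f→i

DFS from i (visiting neighbors in alphabetical order); mark gray on enter, black on exit:
i gray
  g gray
    c gray
    c black
    f gray
      f→i: i is gray → back edge
First back edge: f → i.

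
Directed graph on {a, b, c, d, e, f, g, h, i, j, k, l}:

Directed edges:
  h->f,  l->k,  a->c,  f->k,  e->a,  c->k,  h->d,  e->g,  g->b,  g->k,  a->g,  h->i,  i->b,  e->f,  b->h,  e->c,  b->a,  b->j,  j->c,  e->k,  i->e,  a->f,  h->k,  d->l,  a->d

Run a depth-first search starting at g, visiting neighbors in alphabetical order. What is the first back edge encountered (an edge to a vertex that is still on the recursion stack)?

a→g

DFS from g (visiting neighbors in alphabetical order); mark gray on enter, black on exit:
g gray
  b gray
    a gray
      c gray
        k gray
        k black
      c black
      d gray
        l gray
          l→k: k black — skip
        l black
      d black
      f gray
        f→k: k black — skip
      f black
      a→g: g is gray → back edge
First back edge: a → g.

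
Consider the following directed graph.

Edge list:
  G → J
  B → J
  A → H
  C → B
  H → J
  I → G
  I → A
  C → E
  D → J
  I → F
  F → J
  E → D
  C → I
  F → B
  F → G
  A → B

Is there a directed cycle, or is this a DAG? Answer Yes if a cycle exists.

DFS with white/gray/black marking, starting from C:
C gray
  E gray
    D gray
      J gray
      J black
    D black
  E black
  I gray
    F gray
      F→J: J black — skip
      B gray
        B→J: J black — skip
      B black
      G gray
        G→J: J black — skip
      G black
    F black
    I→G: G black — skip
    A gray
      A→B: B black — skip
      H gray
        H→J: J black — skip
      H black
    A black
  I black
  C→B: B black — skip
C black
Every edge goes to a white or black vertex — no back edge, so the graph is acyclic.

No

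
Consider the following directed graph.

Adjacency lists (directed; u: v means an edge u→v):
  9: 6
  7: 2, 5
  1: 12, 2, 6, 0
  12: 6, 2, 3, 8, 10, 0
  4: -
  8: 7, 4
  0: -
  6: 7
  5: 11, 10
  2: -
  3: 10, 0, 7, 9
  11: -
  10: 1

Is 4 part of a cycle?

No

4 lies on a cycle iff there is a path from 4 back to itself.
Exploring from 4, it never reaches itself; equivalently, its strongly connected component is a singleton.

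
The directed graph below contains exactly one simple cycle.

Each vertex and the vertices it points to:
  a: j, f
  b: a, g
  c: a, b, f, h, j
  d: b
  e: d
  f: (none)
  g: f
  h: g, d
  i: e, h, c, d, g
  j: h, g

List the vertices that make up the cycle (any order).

a, b, d, h, j

DFS with gray/black marking from j:
j gray
  h gray
    g gray
      f gray
      f black
    g black
    d gray
      b gray
        a gray
          a→j: j is gray → back edge
Back edge closes the cycle j → h → d → b → a → j; its vertices are {a, b, d, h, j}.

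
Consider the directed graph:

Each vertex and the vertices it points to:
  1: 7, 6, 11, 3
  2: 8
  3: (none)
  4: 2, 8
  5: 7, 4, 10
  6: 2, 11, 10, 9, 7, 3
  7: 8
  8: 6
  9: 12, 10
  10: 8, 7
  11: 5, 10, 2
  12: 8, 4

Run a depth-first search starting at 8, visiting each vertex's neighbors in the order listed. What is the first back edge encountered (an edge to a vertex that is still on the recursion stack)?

DFS from 8 (visiting each vertex's neighbors in the order listed); mark gray on enter, black on exit:
8 gray
  6 gray
    2 gray
      2→8: 8 is gray → back edge
First back edge: 2 → 8.

2→8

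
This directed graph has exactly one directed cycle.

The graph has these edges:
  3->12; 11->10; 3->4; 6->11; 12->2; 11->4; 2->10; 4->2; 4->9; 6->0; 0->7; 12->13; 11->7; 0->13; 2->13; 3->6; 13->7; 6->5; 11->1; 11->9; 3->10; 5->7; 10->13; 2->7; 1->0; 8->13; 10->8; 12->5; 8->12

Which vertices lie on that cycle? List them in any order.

2, 8, 10, 12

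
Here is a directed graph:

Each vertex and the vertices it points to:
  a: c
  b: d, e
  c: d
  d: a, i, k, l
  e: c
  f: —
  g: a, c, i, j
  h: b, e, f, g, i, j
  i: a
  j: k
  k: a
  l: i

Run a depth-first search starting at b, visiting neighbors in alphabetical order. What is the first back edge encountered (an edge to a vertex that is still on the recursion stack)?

DFS from b (visiting neighbors in alphabetical order); mark gray on enter, black on exit:
b gray
  d gray
    a gray
      c gray
        c→d: d is gray → back edge
First back edge: c → d.

c→d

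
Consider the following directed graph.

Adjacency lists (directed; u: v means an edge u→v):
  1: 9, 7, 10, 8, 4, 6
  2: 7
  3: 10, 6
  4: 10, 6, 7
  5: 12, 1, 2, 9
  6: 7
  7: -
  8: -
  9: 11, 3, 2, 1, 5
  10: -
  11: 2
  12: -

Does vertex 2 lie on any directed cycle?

No

2 lies on a cycle iff there is a path from 2 back to itself.
Exploring from 2, it never reaches itself; equivalently, its strongly connected component is a singleton.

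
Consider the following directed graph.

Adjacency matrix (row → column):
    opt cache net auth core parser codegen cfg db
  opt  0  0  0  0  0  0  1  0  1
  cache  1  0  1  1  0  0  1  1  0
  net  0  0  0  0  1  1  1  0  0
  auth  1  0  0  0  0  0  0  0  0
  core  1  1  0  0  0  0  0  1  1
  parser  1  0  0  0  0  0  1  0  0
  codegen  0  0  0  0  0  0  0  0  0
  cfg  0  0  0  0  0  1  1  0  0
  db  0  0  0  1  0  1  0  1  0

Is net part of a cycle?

net is on a cycle iff net can reach itself via ≥1 edge.
net → core → cache → net — yes.

Yes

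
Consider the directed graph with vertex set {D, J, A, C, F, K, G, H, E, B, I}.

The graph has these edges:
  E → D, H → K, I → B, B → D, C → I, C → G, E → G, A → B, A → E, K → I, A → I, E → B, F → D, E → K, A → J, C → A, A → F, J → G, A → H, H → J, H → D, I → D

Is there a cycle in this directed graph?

DFS with white/gray/black marking, starting from I:
I gray
  D gray
  D black
  B gray
    B→D: D black — skip
  B black
I black
J gray
  G gray
  G black
J black
A gray
  A→I: I black — skip
  A→J: J black — skip
  H gray
    K gray
      K→I: I black — skip
    K black
    H→D: D black — skip
    H→J: J black — skip
  H black
  F gray
    F→D: D black — skip
  F black
  E gray
    E→K: K black — skip
    E→D: D black — skip
    E→G: G black — skip
    E→B: B black — skip
  E black
  A→B: B black — skip
A black
C gray
  C→G: G black — skip
  C→A: A black — skip
  C→I: I black — skip
C black
Every edge goes to a white or black vertex — no back edge, so the graph is acyclic.

No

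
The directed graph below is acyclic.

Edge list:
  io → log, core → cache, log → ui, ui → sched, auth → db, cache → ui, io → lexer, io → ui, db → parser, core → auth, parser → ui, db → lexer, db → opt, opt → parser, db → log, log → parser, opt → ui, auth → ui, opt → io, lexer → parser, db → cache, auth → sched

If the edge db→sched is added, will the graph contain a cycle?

Adding db→sched creates a cycle iff sched can already reach db.
Explore from sched: no path reaches db. The graph stays acyclic.

No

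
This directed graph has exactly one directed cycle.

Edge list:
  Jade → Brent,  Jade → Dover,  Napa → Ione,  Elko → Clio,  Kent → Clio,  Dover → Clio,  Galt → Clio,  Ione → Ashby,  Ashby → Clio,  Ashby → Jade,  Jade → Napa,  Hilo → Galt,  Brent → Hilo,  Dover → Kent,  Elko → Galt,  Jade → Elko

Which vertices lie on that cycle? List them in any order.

DFS with gray/black marking from Jade:
Jade gray
  Elko gray
    Clio gray
    Clio black
    Galt gray
      Galt→Clio: Clio black — skip
    Galt black
  Elko black
  Dover gray
    Kent gray
      Kent→Clio: Clio black — skip
    Kent black
    Dover→Clio: Clio black — skip
  Dover black
  Napa gray
    Ione gray
      Ashby gray
        Ashby→Clio: Clio black — skip
        Ashby→Jade: Jade is gray → back edge
Back edge closes the cycle Jade → Napa → Ione → Ashby → Jade; its vertices are {Ione, Jade, Napa, Ashby}.

Ione, Jade, Napa, Ashby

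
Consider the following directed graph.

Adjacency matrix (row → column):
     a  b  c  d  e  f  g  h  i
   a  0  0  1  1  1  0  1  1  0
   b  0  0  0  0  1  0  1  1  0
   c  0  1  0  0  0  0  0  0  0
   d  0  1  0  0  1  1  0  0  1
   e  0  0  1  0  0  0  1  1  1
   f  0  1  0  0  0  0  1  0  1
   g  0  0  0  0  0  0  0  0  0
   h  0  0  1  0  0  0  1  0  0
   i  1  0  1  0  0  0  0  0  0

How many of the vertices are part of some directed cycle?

8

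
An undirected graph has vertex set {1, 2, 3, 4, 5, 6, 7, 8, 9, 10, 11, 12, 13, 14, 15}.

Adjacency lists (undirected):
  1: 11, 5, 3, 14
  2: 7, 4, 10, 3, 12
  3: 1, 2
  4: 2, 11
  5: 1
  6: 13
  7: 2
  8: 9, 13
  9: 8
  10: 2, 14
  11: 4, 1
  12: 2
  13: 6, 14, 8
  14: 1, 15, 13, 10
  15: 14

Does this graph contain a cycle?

Yes

DFS, tracking each vertex's parent; an edge to a visited non-parent vertex closes a cycle.
Start from 10:
visit 10 (parent –)
  visit 2 (parent 10)
    visit 7 (parent 2)
      7–2: parent, skip
    visit 4 (parent 2)
      4–2: parent, skip
      visit 11 (parent 4)
        11–4: parent, skip
        visit 1 (parent 11)
          1–11: parent, skip
          visit 5 (parent 1)
            5–1: parent, skip
          visit 3 (parent 1)
            3–1: parent, skip
            3–2: 2 visited and ≠ parent → cycle
Cycle: 2 – 4 – 11 – 1 – 3 – 2.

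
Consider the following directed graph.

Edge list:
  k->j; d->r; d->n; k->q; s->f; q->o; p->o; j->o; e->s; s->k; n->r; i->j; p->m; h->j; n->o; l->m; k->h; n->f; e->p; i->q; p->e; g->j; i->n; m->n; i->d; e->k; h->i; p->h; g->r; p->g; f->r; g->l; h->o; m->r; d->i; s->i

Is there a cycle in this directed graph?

Yes

DFS with white/gray/black marking, starting from l:
l gray
  m gray
    n gray
      o gray
      o black
      f gray
        r gray
        r black
      f black
      n→r: r black — skip
    n black
    m→r: r black — skip
  m black
l black
d gray
  i gray
    i→n: n black — skip
    q gray
      q→o: o black — skip
    q black
    i→d: d is gray → back edge
Back edge found, so a cycle exists: d → i → d.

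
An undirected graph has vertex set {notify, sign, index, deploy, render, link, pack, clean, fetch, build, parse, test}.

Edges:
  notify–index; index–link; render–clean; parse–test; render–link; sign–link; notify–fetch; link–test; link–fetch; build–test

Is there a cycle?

Yes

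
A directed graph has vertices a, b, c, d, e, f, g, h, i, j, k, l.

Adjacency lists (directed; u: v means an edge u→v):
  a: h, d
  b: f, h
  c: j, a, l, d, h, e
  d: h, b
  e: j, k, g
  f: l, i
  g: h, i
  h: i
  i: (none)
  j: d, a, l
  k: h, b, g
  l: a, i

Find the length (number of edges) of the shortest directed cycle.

For each vertex v, BFS finds the shortest path from v back to v.
The shortest such closed walk is a → d → b → f → l → a, length 5.

5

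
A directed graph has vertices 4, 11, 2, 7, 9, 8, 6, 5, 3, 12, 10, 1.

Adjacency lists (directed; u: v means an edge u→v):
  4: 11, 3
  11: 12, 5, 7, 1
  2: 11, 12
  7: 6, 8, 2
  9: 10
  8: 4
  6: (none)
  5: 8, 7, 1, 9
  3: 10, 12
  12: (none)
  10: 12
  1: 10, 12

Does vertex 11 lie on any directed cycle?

11 is on a cycle iff 11 can reach itself via ≥1 edge.
11 → 7 → 2 → 11 — yes.

Yes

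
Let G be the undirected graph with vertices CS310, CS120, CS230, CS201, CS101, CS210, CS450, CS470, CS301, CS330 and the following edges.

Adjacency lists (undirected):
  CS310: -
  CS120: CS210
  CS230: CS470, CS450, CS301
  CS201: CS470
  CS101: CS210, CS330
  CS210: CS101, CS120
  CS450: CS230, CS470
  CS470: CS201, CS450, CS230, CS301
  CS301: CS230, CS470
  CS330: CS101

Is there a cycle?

Yes

DFS, tracking each vertex's parent; an edge to a visited non-parent vertex closes a cycle.
Start from CS310:
visit CS310 (parent –)
visit CS120 (parent –)
  visit CS210 (parent CS120)
    visit CS101 (parent CS210)
      CS101–CS210: parent, skip
      visit CS330 (parent CS101)
        CS330–CS101: parent, skip
    CS210–CS120: parent, skip
visit CS230 (parent –)
  visit CS470 (parent CS230)
    visit CS201 (parent CS470)
      CS201–CS470: parent, skip
    visit CS450 (parent CS470)
      CS450–CS230: CS230 visited and ≠ parent → cycle
Cycle: CS230 – CS470 – CS450 – CS230.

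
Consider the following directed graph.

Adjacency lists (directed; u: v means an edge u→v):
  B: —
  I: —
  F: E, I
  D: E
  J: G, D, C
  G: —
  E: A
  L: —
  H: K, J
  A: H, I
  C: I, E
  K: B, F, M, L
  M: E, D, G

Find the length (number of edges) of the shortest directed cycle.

For each vertex v, BFS finds the shortest path from v back to v.
The shortest such closed walk is H → J → C → E → A → H, length 5.

5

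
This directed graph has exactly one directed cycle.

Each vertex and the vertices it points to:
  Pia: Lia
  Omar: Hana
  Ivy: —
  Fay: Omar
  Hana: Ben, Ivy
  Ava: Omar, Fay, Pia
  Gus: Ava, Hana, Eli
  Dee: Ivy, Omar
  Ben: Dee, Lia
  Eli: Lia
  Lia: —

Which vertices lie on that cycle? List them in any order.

Ben, Dee, Hana, Omar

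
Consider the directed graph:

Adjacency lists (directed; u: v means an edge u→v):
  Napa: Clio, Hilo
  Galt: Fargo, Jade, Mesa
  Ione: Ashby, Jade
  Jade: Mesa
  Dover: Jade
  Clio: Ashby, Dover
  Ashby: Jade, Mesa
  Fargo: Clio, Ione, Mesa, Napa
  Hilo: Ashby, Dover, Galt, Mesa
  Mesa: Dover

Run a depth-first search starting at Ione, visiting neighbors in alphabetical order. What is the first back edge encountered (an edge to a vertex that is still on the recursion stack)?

Dover→Jade

DFS from Ione (visiting neighbors in alphabetical order); mark gray on enter, black on exit:
Ione gray
  Ashby gray
    Jade gray
      Mesa gray
        Dover gray
          Dover→Jade: Jade is gray → back edge
First back edge: Dover → Jade.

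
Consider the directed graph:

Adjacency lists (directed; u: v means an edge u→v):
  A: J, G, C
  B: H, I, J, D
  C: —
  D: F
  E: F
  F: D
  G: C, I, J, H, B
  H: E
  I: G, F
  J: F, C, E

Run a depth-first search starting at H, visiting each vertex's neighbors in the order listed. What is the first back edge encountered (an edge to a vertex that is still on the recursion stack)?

D->F

DFS from H (visiting each vertex's neighbors in the order listed); mark gray on enter, black on exit:
H gray
  E gray
    F gray
      D gray
        D→F: F is gray → back edge
First back edge: D → F.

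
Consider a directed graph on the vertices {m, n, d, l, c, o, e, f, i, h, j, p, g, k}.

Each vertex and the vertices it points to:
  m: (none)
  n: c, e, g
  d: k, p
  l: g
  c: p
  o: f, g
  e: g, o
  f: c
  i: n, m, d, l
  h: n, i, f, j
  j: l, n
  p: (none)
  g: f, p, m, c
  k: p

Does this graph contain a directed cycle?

DFS with white/gray/black marking, starting from n:
n gray
  c gray
    p gray
    p black
  c black
  e gray
    g gray
      f gray
        f→c: c black — skip
      f black
      g→p: p black — skip
      m gray
      m black
      g→c: c black — skip
    g black
    o gray
      o→f: f black — skip
      o→g: g black — skip
    o black
  e black
  n→g: g black — skip
n black
d gray
  k gray
    k→p: p black — skip
  k black
  d→p: p black — skip
d black
l gray
  l→g: g black — skip
l black
i gray
  i→n: n black — skip
  i→m: m black — skip
  i→d: d black — skip
  i→l: l black — skip
i black
h gray
  h→n: n black — skip
  h→i: i black — skip
  h→f: f black — skip
  j gray
    j→l: l black — skip
    j→n: n black — skip
  j black
h black
Every edge goes to a white or black vertex — no back edge, so the graph is acyclic.

No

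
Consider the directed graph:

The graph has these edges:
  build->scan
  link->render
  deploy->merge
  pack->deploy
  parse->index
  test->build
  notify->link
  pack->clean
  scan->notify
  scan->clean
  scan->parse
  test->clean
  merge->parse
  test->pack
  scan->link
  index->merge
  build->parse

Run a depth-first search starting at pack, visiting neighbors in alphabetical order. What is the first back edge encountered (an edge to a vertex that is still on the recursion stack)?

DFS from pack (visiting neighbors in alphabetical order); mark gray on enter, black on exit:
pack gray
  clean gray
  clean black
  deploy gray
    merge gray
      parse gray
        index gray
          index→merge: merge is gray → back edge
First back edge: index → merge.

index→merge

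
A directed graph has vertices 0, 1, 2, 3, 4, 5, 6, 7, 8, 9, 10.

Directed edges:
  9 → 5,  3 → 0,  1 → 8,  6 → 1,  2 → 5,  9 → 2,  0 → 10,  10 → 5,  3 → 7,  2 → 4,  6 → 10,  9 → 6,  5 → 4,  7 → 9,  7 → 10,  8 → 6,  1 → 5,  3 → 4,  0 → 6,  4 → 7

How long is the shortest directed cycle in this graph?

For each vertex v, BFS finds the shortest path from v back to v.
The shortest such closed walk is 6 → 1 → 8 → 6, length 3.

3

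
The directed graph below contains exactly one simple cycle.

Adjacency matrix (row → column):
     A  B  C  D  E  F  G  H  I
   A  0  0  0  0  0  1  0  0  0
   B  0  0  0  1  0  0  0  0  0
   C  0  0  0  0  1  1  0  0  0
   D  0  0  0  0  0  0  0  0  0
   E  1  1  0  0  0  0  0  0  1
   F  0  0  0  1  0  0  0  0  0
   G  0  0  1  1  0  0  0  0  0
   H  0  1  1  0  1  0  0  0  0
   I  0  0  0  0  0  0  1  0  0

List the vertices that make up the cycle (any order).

C, E, G, I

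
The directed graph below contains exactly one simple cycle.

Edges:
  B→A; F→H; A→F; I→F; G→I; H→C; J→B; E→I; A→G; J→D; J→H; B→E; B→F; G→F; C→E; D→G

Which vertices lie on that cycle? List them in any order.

DFS with gray/black marking from H:
H gray
  C gray
    E gray
      I gray
        F gray
          F→H: H is gray → back edge
Back edge closes the cycle H → C → E → I → F → H; its vertices are {C, E, F, H, I}.

C, E, F, H, I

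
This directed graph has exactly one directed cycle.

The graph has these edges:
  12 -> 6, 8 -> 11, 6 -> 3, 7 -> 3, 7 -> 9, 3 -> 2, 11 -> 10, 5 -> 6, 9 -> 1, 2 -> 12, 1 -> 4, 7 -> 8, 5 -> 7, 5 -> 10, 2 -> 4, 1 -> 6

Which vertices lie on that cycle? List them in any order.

DFS with gray/black marking from 3:
3 gray
  2 gray
    4 gray
    4 black
    12 gray
      6 gray
        6→3: 3 is gray → back edge
Back edge closes the cycle 3 → 2 → 12 → 6 → 3; its vertices are {2, 3, 6, 12}.

2, 3, 6, 12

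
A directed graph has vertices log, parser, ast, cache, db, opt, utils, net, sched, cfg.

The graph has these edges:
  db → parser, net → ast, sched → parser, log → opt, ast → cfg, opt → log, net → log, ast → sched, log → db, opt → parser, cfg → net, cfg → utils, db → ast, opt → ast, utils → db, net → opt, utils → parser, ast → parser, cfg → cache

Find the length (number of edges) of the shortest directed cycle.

2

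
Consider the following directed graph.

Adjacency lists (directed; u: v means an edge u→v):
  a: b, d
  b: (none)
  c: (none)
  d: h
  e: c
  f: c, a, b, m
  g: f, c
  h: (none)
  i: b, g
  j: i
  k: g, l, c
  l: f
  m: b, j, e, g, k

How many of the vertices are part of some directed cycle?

7

A vertex is on a directed cycle iff it belongs to a strongly connected component of size ≥ 2 (or has a self-loop).
The vertices on cycles are {f, g, i, j, k, l, m} — 7 in total.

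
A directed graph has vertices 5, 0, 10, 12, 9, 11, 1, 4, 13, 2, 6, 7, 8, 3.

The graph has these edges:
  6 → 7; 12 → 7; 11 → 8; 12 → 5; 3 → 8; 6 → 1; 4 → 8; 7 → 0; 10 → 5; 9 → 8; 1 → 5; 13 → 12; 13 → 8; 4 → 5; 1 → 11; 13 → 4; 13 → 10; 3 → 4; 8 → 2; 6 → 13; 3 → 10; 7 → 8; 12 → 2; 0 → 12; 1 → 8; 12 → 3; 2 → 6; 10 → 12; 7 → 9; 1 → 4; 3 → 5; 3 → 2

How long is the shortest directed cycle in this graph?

3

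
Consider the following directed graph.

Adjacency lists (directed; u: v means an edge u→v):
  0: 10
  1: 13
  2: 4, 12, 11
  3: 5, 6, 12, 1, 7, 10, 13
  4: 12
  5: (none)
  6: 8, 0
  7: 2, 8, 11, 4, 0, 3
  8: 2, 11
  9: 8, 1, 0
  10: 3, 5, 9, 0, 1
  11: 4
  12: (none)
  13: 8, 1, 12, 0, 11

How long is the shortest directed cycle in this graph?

For each vertex v, BFS finds the shortest path from v back to v.
The shortest such closed walk is 3 → 7 → 3, length 2.

2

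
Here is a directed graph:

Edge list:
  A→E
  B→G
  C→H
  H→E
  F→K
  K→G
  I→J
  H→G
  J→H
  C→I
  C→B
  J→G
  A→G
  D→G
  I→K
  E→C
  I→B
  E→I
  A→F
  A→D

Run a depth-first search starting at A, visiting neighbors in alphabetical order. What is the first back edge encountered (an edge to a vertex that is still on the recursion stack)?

DFS from A (visiting neighbors in alphabetical order); mark gray on enter, black on exit:
A gray
  D gray
    G gray
    G black
  D black
  E gray
    C gray
      B gray
        B→G: G black — skip
      B black
      H gray
        H→E: E is gray → back edge
First back edge: H → E.

H→E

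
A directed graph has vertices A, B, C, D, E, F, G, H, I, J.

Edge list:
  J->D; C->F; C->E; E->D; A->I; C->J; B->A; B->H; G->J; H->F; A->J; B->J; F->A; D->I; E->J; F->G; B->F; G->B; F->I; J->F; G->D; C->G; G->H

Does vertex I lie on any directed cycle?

I lies on a cycle iff there is a path from I back to itself.
Exploring from I, it never reaches itself; equivalently, its strongly connected component is a singleton.

No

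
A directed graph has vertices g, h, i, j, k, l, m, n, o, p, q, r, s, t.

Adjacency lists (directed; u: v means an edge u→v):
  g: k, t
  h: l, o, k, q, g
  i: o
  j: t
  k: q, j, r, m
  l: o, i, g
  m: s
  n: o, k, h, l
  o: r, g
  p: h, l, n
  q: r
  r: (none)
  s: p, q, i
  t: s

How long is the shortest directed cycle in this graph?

For each vertex v, BFS finds the shortest path from v back to v.
The shortest such closed walk is p → l → g → t → s → p, length 5.

5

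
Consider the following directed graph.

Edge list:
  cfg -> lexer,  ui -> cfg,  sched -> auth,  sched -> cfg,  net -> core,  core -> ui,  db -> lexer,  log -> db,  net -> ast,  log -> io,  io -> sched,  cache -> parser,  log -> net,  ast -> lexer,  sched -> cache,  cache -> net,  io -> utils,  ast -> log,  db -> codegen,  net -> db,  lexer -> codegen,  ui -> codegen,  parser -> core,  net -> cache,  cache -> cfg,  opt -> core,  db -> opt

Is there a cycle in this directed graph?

Yes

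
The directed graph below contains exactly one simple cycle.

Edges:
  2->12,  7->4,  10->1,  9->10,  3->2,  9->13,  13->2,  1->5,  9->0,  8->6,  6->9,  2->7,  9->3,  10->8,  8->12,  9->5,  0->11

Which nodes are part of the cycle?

6, 8, 9, 10

DFS with gray/black marking from 6:
6 gray
  9 gray
    3 gray
      2 gray
        7 gray
          4 gray
          4 black
        7 black
        12 gray
        12 black
      2 black
    3 black
    0 gray
      11 gray
      11 black
    0 black
    5 gray
    5 black
    10 gray
      8 gray
        8→12: 12 black — skip
        8→6: 6 is gray → back edge
Back edge closes the cycle 6 → 9 → 10 → 8 → 6; its vertices are {6, 8, 9, 10}.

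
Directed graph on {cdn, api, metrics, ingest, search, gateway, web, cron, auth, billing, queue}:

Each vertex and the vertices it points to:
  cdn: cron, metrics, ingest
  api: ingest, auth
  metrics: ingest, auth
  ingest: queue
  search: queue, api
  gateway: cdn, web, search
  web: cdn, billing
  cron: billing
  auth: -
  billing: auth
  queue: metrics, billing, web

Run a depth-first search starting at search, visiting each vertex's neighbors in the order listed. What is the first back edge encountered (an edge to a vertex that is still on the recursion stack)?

DFS from search (visiting each vertex's neighbors in the order listed); mark gray on enter, black on exit:
search gray
  queue gray
    metrics gray
      ingest gray
        ingest→queue: queue is gray → back edge
First back edge: ingest → queue.

ingest→queue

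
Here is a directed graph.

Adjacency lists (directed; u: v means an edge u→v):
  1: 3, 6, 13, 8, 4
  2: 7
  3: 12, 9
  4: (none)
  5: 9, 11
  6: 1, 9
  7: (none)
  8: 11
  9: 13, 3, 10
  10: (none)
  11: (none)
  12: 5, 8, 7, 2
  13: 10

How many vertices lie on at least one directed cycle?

A vertex is on a directed cycle iff it belongs to a strongly connected component of size ≥ 2 (or has a self-loop).
The vertices on cycles are {1, 3, 5, 6, 9, 12} — 6 in total.

6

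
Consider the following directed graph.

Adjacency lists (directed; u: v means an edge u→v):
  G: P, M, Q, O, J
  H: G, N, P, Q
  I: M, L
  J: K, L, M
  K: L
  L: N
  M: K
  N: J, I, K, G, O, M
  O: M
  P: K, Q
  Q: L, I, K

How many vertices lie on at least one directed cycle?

A vertex is on a directed cycle iff it belongs to a strongly connected component of size ≥ 2 (or has a self-loop).
The vertices on cycles are {G, I, J, K, L, M, N, O, P, Q} — 10 in total.

10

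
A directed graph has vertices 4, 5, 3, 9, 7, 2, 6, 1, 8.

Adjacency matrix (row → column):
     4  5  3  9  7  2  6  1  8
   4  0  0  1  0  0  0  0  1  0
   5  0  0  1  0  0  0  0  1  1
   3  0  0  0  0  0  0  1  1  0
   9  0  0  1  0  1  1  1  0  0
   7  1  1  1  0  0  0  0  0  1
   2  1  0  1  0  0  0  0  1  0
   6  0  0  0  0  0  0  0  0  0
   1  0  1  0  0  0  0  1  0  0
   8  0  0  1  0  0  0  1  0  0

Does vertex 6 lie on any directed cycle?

6 lies on a cycle iff there is a path from 6 back to itself.
Exploring from 6, it never reaches itself; equivalently, its strongly connected component is a singleton.

No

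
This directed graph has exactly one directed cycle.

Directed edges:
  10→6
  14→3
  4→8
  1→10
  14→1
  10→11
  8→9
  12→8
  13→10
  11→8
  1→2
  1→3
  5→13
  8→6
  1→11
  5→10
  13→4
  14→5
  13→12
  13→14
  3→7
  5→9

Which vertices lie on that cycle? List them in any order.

5, 13, 14

DFS with gray/black marking from 14:
14 gray
  1 gray
    11 gray
      8 gray
        6 gray
        6 black
        9 gray
        9 black
      8 black
    11 black
    10 gray
      10→6: 6 black — skip
      10→11: 11 black — skip
    10 black
    2 gray
    2 black
    3 gray
      7 gray
      7 black
    3 black
  1 black
  14→3: 3 black — skip
  5 gray
    13 gray
      13→14: 14 is gray → back edge
Back edge closes the cycle 14 → 5 → 13 → 14; its vertices are {5, 13, 14}.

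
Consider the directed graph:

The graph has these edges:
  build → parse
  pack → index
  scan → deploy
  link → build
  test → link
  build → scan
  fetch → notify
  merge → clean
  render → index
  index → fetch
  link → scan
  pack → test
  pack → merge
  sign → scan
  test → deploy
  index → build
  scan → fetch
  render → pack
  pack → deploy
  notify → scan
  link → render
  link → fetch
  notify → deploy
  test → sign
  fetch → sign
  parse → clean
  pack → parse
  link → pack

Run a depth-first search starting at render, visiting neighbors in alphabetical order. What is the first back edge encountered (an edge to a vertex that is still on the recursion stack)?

notify→scan

DFS from render (visiting neighbors in alphabetical order); mark gray on enter, black on exit:
render gray
  index gray
    build gray
      parse gray
        clean gray
        clean black
      parse black
      scan gray
        deploy gray
        deploy black
        fetch gray
          notify gray
            notify→deploy: deploy black — skip
            notify→scan: scan is gray → back edge
First back edge: notify → scan.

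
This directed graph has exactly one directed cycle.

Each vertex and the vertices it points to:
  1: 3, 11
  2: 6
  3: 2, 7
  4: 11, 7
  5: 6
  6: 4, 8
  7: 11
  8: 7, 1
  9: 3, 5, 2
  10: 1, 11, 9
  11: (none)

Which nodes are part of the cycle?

1, 2, 3, 6, 8

DFS with gray/black marking from 3:
3 gray
  2 gray
    6 gray
      4 gray
        11 gray
        11 black
        7 gray
          7→11: 11 black — skip
        7 black
      4 black
      8 gray
        8→7: 7 black — skip
        1 gray
          1→3: 3 is gray → back edge
Back edge closes the cycle 3 → 2 → 6 → 8 → 1 → 3; its vertices are {1, 2, 3, 6, 8}.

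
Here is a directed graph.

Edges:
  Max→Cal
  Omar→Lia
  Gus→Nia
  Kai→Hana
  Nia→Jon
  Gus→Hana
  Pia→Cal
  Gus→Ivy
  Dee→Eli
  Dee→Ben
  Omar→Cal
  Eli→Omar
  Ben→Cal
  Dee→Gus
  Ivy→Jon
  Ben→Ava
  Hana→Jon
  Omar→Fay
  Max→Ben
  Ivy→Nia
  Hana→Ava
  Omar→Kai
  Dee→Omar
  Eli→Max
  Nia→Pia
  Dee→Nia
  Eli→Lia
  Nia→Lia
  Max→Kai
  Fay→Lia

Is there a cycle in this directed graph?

No

DFS with white/gray/black marking, starting from Nia:
Nia gray
  Pia gray
    Cal gray
    Cal black
  Pia black
  Jon gray
  Jon black
  Lia gray
  Lia black
Nia black
Eli gray
  Eli→Lia: Lia black — skip
  Omar gray
    Fay gray
      Fay→Lia: Lia black — skip
    Fay black
    Omar→Cal: Cal black — skip
    Omar→Lia: Lia black — skip
    Kai gray
      Hana gray
        Ava gray
        Ava black
        Hana→Jon: Jon black — skip
      Hana black
    Kai black
  Omar black
  Max gray
    Max→Cal: Cal black — skip
    Ben gray
      Ben→Ava: Ava black — skip
      Ben→Cal: Cal black — skip
    Ben black
    Max→Kai: Kai black — skip
  Max black
Eli black
Ivy gray
  Ivy→Jon: Jon black — skip
  Ivy→Nia: Nia black — skip
Ivy black
Dee gray
  Gus gray
    Gus→Hana: Hana black — skip
    Gus→Ivy: Ivy black — skip
    Gus→Nia: Nia black — skip
  Gus black
  Dee→Omar: Omar black — skip
  Dee→Nia: Nia black — skip
  Dee→Ben: Ben black — skip
  Dee→Eli: Eli black — skip
Dee black
Every edge goes to a white or black vertex — no back edge, so the graph is acyclic.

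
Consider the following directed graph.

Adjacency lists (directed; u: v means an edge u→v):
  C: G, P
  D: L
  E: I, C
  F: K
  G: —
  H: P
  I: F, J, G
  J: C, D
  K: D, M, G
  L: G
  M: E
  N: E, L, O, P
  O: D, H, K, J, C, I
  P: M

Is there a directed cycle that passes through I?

I is on a cycle iff I can reach itself via ≥1 edge.
I → F → K → M → E → I — yes.

Yes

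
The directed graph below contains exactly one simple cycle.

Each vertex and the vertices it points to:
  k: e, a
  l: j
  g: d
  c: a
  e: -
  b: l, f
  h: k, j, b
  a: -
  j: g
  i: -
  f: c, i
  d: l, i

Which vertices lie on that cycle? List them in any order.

d, g, j, l

DFS with gray/black marking from j:
j gray
  g gray
    d gray
      l gray
        l→j: j is gray → back edge
Back edge closes the cycle j → g → d → l → j; its vertices are {d, g, j, l}.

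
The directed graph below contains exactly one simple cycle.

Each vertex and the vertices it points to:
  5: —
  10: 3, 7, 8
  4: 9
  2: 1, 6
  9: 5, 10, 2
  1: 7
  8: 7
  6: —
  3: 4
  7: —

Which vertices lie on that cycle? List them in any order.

3, 4, 9, 10

DFS with gray/black marking from 9:
9 gray
  5 gray
  5 black
  10 gray
    3 gray
      4 gray
        4→9: 9 is gray → back edge
Back edge closes the cycle 9 → 10 → 3 → 4 → 9; its vertices are {3, 4, 9, 10}.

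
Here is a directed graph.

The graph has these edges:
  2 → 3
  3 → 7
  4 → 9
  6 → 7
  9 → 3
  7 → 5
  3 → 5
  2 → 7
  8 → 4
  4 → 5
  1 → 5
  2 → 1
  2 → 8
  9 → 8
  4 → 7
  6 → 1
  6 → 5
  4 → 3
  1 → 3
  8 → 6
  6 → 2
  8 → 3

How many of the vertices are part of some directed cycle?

5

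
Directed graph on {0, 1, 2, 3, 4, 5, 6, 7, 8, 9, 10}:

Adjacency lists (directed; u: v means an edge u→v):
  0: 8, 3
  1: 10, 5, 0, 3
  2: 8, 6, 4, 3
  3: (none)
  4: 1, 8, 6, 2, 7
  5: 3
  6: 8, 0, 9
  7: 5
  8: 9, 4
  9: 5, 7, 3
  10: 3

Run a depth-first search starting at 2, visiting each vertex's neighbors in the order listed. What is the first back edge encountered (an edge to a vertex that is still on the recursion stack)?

0→8

DFS from 2 (visiting each vertex's neighbors in the order listed); mark gray on enter, black on exit:
2 gray
  8 gray
    9 gray
      5 gray
        3 gray
        3 black
      5 black
      7 gray
        7→5: 5 black — skip
      7 black
      9→3: 3 black — skip
    9 black
    4 gray
      1 gray
        10 gray
          10→3: 3 black — skip
        10 black
        1→5: 5 black — skip
        0 gray
          0→8: 8 is gray → back edge
First back edge: 0 → 8.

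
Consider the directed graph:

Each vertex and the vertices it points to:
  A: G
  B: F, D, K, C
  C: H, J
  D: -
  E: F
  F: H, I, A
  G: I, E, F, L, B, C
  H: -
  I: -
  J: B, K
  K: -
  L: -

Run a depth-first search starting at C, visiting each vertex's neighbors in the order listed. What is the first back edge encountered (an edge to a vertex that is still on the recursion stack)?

DFS from C (visiting each vertex's neighbors in the order listed); mark gray on enter, black on exit:
C gray
  H gray
  H black
  J gray
    B gray
      F gray
        F→H: H black — skip
        I gray
        I black
        A gray
          G gray
            G→I: I black — skip
            E gray
              E→F: F is gray → back edge
First back edge: E → F.

E→F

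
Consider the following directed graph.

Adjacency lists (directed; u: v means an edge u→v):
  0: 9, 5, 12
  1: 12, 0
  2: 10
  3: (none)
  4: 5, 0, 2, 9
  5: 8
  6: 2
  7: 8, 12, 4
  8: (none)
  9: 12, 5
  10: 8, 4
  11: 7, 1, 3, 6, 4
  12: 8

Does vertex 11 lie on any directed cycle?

No

11 lies on a cycle iff there is a path from 11 back to itself.
Exploring from 11, it never reaches itself; equivalently, its strongly connected component is a singleton.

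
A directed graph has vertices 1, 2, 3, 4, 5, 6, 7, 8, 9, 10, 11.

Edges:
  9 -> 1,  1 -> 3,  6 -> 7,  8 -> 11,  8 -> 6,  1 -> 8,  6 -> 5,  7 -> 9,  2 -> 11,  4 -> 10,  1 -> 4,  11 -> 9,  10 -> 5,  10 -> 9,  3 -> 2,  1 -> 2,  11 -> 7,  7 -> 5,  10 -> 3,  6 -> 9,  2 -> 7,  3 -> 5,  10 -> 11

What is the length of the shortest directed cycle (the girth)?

For each vertex v, BFS finds the shortest path from v back to v.
The shortest such closed walk is 1 → 8 → 6 → 9 → 1, length 4.

4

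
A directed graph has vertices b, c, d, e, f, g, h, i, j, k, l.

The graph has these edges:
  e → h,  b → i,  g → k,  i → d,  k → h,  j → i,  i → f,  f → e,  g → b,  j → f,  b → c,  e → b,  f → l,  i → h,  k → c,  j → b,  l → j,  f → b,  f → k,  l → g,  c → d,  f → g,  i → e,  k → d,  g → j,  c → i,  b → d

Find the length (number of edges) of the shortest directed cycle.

3

For each vertex v, BFS finds the shortest path from v back to v.
The shortest such closed walk is f → g → j → f, length 3.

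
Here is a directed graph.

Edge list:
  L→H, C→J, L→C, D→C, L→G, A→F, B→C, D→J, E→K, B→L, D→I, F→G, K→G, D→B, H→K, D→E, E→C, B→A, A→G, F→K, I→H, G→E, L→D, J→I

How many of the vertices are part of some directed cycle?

10

A vertex is on a directed cycle iff it belongs to a strongly connected component of size ≥ 2 (or has a self-loop).
The vertices on cycles are {B, C, D, E, G, H, I, J, K, L} — 10 in total.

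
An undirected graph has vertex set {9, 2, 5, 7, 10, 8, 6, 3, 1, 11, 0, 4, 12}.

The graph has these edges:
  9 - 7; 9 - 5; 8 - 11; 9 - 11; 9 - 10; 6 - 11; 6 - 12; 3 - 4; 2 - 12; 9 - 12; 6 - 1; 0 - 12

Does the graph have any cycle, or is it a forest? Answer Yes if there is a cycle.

DFS, tracking each vertex's parent; an edge to a visited non-parent vertex closes a cycle.
Start from 6:
visit 6 (parent –)
  visit 1 (parent 6)
    1–6: parent, skip
  visit 12 (parent 6)
    visit 2 (parent 12)
      2–12: parent, skip
    visit 0 (parent 12)
      0–12: parent, skip
    visit 9 (parent 12)
      visit 7 (parent 9)
        7–9: parent, skip
      visit 11 (parent 9)
        11–6: 6 visited and ≠ parent → cycle
Cycle: 6 – 12 – 9 – 11 – 6.

Yes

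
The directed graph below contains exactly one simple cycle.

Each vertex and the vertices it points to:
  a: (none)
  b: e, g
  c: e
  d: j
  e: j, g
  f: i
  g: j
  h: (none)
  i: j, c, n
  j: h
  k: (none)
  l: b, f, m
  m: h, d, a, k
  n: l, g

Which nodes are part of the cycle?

DFS with gray/black marking from l:
l gray
  b gray
    e gray
      j gray
        h gray
        h black
      j black
      g gray
        g→j: j black — skip
      g black
    e black
    b→g: g black — skip
  b black
  f gray
    i gray
      i→j: j black — skip
      c gray
        c→e: e black — skip
      c black
      n gray
        n→l: l is gray → back edge
Back edge closes the cycle l → f → i → n → l; its vertices are {f, i, l, n}.

f, i, l, n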